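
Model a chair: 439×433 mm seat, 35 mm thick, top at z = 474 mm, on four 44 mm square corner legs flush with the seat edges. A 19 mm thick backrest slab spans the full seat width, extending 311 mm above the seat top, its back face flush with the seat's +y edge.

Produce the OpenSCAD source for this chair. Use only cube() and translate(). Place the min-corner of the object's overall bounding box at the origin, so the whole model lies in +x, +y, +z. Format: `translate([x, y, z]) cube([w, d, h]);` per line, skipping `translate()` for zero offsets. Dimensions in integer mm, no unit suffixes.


translate([0, 0, 439]) cube([439, 433, 35]);
cube([44, 44, 439]);
translate([395, 0, 0]) cube([44, 44, 439]);
translate([0, 389, 0]) cube([44, 44, 439]);
translate([395, 389, 0]) cube([44, 44, 439]);
translate([0, 414, 474]) cube([439, 19, 311]);


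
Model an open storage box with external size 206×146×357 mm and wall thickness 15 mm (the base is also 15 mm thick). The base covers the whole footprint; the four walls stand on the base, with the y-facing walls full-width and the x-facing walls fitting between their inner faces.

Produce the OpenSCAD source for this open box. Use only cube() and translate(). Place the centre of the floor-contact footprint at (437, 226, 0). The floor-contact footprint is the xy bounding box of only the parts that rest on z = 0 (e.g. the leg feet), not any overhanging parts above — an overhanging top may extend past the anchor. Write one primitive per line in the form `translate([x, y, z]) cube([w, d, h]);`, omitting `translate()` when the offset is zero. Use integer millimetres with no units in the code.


translate([334, 153, 0]) cube([206, 146, 15]);
translate([334, 153, 15]) cube([206, 15, 342]);
translate([334, 284, 15]) cube([206, 15, 342]);
translate([334, 168, 15]) cube([15, 116, 342]);
translate([525, 168, 15]) cube([15, 116, 342]);


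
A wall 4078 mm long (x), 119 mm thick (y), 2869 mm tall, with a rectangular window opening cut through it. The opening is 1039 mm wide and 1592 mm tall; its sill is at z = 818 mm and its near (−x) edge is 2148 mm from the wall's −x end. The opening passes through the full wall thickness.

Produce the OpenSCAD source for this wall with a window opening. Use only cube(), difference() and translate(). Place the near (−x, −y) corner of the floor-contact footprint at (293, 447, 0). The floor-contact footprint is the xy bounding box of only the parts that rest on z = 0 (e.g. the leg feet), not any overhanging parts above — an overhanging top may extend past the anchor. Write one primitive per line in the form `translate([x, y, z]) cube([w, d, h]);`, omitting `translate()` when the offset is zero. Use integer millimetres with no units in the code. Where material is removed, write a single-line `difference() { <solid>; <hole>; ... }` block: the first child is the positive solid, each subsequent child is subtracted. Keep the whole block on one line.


difference() { translate([293, 447, 0]) cube([4078, 119, 2869]); translate([2441, 447, 818]) cube([1039, 119, 1592]); }


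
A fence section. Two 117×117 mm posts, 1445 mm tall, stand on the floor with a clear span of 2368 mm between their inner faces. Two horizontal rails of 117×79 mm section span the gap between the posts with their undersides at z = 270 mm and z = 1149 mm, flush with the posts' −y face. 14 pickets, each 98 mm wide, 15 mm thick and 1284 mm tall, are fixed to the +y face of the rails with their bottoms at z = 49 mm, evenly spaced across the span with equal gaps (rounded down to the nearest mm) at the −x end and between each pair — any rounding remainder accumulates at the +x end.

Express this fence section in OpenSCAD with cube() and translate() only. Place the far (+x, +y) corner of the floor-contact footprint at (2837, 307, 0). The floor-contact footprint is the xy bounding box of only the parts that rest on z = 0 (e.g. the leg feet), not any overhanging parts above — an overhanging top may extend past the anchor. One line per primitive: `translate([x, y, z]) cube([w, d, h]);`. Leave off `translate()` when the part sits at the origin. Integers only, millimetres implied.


translate([235, 190, 0]) cube([117, 117, 1445]);
translate([2720, 190, 0]) cube([117, 117, 1445]);
translate([352, 190, 270]) cube([2368, 117, 79]);
translate([352, 190, 1149]) cube([2368, 117, 79]);
translate([418, 307, 49]) cube([98, 15, 1284]);
translate([582, 307, 49]) cube([98, 15, 1284]);
translate([746, 307, 49]) cube([98, 15, 1284]);
translate([910, 307, 49]) cube([98, 15, 1284]);
translate([1074, 307, 49]) cube([98, 15, 1284]);
translate([1238, 307, 49]) cube([98, 15, 1284]);
translate([1402, 307, 49]) cube([98, 15, 1284]);
translate([1566, 307, 49]) cube([98, 15, 1284]);
translate([1730, 307, 49]) cube([98, 15, 1284]);
translate([1894, 307, 49]) cube([98, 15, 1284]);
translate([2058, 307, 49]) cube([98, 15, 1284]);
translate([2222, 307, 49]) cube([98, 15, 1284]);
translate([2386, 307, 49]) cube([98, 15, 1284]);
translate([2550, 307, 49]) cube([98, 15, 1284]);


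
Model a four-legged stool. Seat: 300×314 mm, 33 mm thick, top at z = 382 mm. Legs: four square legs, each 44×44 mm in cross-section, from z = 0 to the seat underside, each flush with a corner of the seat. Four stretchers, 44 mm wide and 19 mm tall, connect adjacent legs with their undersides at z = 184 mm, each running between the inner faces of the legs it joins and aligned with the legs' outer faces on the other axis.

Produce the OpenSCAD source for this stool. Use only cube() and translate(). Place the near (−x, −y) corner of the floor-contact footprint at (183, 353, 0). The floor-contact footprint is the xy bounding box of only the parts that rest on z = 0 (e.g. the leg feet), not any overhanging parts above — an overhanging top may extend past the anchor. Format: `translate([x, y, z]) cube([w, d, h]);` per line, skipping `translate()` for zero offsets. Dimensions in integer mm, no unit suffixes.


translate([183, 353, 349]) cube([300, 314, 33]);
translate([183, 353, 0]) cube([44, 44, 349]);
translate([439, 353, 0]) cube([44, 44, 349]);
translate([183, 623, 0]) cube([44, 44, 349]);
translate([439, 623, 0]) cube([44, 44, 349]);
translate([227, 353, 184]) cube([212, 44, 19]);
translate([227, 623, 184]) cube([212, 44, 19]);
translate([183, 397, 184]) cube([44, 226, 19]);
translate([439, 397, 184]) cube([44, 226, 19]);


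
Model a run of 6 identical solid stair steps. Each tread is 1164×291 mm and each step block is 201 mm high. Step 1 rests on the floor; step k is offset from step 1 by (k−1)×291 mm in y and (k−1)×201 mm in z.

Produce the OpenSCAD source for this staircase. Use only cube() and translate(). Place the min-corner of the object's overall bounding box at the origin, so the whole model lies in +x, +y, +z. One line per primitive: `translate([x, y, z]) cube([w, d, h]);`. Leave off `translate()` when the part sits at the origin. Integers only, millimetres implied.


cube([1164, 291, 201]);
translate([0, 291, 201]) cube([1164, 291, 201]);
translate([0, 582, 402]) cube([1164, 291, 201]);
translate([0, 873, 603]) cube([1164, 291, 201]);
translate([0, 1164, 804]) cube([1164, 291, 201]);
translate([0, 1455, 1005]) cube([1164, 291, 201]);


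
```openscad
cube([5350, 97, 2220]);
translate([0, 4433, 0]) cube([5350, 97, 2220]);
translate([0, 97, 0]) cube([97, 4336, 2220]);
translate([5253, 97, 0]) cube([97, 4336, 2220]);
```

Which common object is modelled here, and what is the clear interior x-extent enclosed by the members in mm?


A house (or room) frame. The interior width is 5156 mm.

Four 2220 mm walls enclosing a rectangle with no floor or roof — a room or house frame. Outside width is 5350 mm and wall thickness is 97 mm, so the interior width is 5350 − 2 × 97 = 5156 mm.


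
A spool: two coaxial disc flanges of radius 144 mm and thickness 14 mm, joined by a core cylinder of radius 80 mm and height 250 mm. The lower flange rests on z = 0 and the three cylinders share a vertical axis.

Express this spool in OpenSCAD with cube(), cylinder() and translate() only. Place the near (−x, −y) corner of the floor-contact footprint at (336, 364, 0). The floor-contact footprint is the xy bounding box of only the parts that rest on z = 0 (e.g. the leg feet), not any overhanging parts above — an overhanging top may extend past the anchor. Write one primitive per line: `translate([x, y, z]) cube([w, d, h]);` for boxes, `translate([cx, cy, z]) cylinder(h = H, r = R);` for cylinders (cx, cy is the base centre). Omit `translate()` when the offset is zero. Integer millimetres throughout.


translate([480, 508, 0]) cylinder(h = 14, r = 144);
translate([480, 508, 14]) cylinder(h = 250, r = 80);
translate([480, 508, 264]) cylinder(h = 14, r = 144);


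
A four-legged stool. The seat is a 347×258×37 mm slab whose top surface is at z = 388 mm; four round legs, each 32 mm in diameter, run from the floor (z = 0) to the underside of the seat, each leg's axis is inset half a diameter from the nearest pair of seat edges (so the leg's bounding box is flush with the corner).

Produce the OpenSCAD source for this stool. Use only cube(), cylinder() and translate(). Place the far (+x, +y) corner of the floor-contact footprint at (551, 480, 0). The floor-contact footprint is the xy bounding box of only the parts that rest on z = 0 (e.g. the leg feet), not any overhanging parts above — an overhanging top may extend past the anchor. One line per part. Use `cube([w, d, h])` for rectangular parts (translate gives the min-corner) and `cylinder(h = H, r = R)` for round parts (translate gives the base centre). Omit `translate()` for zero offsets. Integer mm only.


translate([204, 222, 351]) cube([347, 258, 37]);
translate([220, 238, 0]) cylinder(h = 351, r = 16);
translate([535, 238, 0]) cylinder(h = 351, r = 16);
translate([220, 464, 0]) cylinder(h = 351, r = 16);
translate([535, 464, 0]) cylinder(h = 351, r = 16);


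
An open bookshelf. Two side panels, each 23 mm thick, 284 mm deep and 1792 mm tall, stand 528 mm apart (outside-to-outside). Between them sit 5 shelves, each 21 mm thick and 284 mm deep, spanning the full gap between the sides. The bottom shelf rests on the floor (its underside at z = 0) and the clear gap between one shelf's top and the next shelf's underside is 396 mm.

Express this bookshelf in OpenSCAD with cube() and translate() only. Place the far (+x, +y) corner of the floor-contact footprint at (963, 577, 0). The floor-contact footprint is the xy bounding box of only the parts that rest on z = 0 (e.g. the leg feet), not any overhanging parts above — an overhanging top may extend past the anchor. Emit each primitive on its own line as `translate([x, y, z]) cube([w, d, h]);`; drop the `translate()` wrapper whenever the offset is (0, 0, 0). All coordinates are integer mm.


translate([435, 293, 0]) cube([23, 284, 1792]);
translate([940, 293, 0]) cube([23, 284, 1792]);
translate([458, 293, 0]) cube([482, 284, 21]);
translate([458, 293, 417]) cube([482, 284, 21]);
translate([458, 293, 834]) cube([482, 284, 21]);
translate([458, 293, 1251]) cube([482, 284, 21]);
translate([458, 293, 1668]) cube([482, 284, 21]);


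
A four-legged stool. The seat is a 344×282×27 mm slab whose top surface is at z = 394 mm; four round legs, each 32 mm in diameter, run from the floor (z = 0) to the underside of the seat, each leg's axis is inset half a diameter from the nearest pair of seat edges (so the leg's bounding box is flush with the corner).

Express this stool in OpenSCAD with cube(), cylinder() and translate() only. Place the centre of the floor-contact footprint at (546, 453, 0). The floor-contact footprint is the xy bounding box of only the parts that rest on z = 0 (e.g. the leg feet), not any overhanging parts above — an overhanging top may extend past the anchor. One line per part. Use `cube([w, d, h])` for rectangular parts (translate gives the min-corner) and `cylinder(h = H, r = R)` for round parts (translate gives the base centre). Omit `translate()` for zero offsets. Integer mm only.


translate([374, 312, 367]) cube([344, 282, 27]);
translate([390, 328, 0]) cylinder(h = 367, r = 16);
translate([702, 328, 0]) cylinder(h = 367, r = 16);
translate([390, 578, 0]) cylinder(h = 367, r = 16);
translate([702, 578, 0]) cylinder(h = 367, r = 16);


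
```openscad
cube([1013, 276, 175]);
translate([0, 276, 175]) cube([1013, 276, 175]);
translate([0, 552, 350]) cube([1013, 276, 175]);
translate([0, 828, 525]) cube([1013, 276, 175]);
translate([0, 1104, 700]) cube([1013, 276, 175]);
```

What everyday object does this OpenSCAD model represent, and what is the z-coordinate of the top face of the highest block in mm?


A staircase. The total rise is 875 mm.

5 identical blocks, each offset up and back from the previous — a staircase. Each step is 175 mm tall and there are 5 of them, so the total rise is 5 × 175 = 875 mm.


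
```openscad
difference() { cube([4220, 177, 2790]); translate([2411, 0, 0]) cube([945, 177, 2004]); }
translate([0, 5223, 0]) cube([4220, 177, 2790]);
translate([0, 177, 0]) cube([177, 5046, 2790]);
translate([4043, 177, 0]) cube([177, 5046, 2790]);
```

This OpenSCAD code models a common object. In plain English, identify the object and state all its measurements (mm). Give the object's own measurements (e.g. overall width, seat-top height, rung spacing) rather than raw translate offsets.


A single room: four walls, each 2790 mm tall and 177 mm thick, enclosing an outside footprint 4220×5400 mm (x × y), no floor or roof. The front and back walls (−y and +y sides) run the full x-width; the side walls fit between their inner faces. A door opening 945 mm wide and 2004 mm tall is cut through the front wall from the floor up, its −x edge 2411 mm from the wall's −x end.


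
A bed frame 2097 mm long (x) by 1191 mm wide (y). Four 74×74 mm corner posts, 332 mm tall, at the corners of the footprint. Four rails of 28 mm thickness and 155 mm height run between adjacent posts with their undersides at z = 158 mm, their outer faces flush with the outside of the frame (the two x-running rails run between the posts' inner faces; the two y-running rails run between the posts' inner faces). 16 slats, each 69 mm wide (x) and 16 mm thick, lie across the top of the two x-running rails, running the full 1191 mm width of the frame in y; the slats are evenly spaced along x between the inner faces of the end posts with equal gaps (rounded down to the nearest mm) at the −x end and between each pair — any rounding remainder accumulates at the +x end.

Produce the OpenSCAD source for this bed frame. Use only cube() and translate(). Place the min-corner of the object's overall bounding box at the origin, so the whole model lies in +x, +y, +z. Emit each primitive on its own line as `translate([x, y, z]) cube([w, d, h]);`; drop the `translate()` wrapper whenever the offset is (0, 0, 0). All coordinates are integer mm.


cube([74, 74, 332]);
translate([0, 1117, 0]) cube([74, 74, 332]);
translate([2023, 0, 0]) cube([74, 74, 332]);
translate([2023, 1117, 0]) cube([74, 74, 332]);
translate([74, 0, 158]) cube([1949, 28, 155]);
translate([74, 1163, 158]) cube([1949, 28, 155]);
translate([0, 74, 158]) cube([28, 1043, 155]);
translate([2069, 74, 158]) cube([28, 1043, 155]);
translate([123, 0, 313]) cube([69, 1191, 16]);
translate([241, 0, 313]) cube([69, 1191, 16]);
translate([359, 0, 313]) cube([69, 1191, 16]);
translate([477, 0, 313]) cube([69, 1191, 16]);
translate([595, 0, 313]) cube([69, 1191, 16]);
translate([713, 0, 313]) cube([69, 1191, 16]);
translate([831, 0, 313]) cube([69, 1191, 16]);
translate([949, 0, 313]) cube([69, 1191, 16]);
translate([1067, 0, 313]) cube([69, 1191, 16]);
translate([1185, 0, 313]) cube([69, 1191, 16]);
translate([1303, 0, 313]) cube([69, 1191, 16]);
translate([1421, 0, 313]) cube([69, 1191, 16]);
translate([1539, 0, 313]) cube([69, 1191, 16]);
translate([1657, 0, 313]) cube([69, 1191, 16]);
translate([1775, 0, 313]) cube([69, 1191, 16]);
translate([1893, 0, 313]) cube([69, 1191, 16]);


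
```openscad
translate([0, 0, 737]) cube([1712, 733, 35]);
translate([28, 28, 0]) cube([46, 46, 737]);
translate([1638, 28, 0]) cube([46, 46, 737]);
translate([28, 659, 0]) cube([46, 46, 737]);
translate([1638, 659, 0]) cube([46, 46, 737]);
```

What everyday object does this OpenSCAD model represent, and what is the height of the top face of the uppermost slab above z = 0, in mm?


A table. The table height is 772 mm.

A 1712×733×35 slab sits at z = 737 on four 46 mm square posts — a table. The top surface is at 737 + 35 = 772 mm.


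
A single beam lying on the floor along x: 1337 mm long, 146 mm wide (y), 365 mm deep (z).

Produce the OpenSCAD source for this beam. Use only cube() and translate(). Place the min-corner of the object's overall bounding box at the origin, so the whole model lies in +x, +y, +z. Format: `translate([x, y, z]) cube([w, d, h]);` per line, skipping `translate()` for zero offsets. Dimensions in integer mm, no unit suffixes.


cube([1337, 146, 365]);


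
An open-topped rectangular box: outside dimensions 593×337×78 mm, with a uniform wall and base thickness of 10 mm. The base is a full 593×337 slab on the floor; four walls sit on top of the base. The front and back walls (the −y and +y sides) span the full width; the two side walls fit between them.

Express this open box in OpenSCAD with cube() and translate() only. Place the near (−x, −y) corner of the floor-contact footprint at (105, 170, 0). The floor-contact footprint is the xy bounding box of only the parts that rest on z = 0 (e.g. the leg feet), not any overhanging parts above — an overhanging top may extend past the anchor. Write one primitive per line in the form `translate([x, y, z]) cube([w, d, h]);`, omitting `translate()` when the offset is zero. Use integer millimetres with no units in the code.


translate([105, 170, 0]) cube([593, 337, 10]);
translate([105, 170, 10]) cube([593, 10, 68]);
translate([105, 497, 10]) cube([593, 10, 68]);
translate([105, 180, 10]) cube([10, 317, 68]);
translate([688, 180, 10]) cube([10, 317, 68]);


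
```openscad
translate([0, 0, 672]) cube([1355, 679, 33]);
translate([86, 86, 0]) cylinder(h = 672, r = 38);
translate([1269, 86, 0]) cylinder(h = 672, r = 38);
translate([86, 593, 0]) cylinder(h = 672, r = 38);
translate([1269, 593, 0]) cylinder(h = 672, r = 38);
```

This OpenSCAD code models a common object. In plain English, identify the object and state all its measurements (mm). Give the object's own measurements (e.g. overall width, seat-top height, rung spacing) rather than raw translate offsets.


A table: top 1355 mm (x) × 679 mm (y), 33 mm thick, upper face at z = 705 mm, on four round legs of 76 mm diameter, each leg's bounding box inset 48 mm from the nearest pair of top edges from z = 0 to the bottom of the top.


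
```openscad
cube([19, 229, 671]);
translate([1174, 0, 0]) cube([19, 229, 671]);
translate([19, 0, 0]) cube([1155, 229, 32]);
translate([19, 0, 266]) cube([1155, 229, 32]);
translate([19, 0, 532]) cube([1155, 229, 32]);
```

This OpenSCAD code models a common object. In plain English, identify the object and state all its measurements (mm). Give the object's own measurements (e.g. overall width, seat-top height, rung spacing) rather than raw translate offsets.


An open bookshelf. Two side panels, each 19 mm thick, 229 mm deep and 671 mm tall, stand 1193 mm apart (outside-to-outside). Between them sit 3 shelves, each 32 mm thick and 229 mm deep, spanning the full gap between the sides. The bottom shelf rests on the floor (its underside at z = 0) and the clear gap between one shelf's top and the next shelf's underside is 234 mm.


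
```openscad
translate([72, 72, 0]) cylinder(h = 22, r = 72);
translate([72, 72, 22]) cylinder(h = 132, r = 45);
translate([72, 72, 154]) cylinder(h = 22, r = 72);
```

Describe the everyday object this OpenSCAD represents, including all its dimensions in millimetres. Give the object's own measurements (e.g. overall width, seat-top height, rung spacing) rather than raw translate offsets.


A spool: two coaxial disc flanges of radius 72 mm and thickness 22 mm, joined by a core cylinder of radius 45 mm and height 132 mm. The lower flange rests on z = 0 and the three cylinders share a vertical axis.


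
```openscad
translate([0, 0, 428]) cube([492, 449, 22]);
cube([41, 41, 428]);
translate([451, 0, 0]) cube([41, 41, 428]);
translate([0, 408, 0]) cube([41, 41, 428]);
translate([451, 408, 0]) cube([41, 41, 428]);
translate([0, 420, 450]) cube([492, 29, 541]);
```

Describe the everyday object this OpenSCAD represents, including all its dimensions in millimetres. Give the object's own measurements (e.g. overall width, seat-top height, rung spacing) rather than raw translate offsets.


A chair. The seat is a 492×449×22 mm slab with its top at z = 450 mm, on four 41×41 mm corner legs (flush with the seat edges, standing on z = 0). A flat backrest 29 mm thick, 541 mm tall, spans the full seat width and rises from the seat top along its +y edge, rear face flush with the rear of the seat.


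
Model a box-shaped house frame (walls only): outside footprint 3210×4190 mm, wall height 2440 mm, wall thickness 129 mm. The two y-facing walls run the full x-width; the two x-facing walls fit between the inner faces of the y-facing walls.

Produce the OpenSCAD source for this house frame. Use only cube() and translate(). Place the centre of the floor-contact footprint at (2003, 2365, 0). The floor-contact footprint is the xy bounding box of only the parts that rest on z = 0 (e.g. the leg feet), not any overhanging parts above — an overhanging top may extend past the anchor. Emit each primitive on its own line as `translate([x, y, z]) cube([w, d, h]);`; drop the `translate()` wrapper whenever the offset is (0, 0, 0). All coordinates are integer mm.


translate([398, 270, 0]) cube([3210, 129, 2440]);
translate([398, 4331, 0]) cube([3210, 129, 2440]);
translate([398, 399, 0]) cube([129, 3932, 2440]);
translate([3479, 399, 0]) cube([129, 3932, 2440]);


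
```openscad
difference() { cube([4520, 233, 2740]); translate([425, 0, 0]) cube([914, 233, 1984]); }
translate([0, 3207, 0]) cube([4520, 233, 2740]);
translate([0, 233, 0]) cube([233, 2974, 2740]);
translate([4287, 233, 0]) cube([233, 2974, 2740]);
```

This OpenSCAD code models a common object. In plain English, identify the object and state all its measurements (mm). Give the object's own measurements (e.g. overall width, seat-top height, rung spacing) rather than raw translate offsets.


A single room: four walls, each 2740 mm tall and 233 mm thick, enclosing an outside footprint 4520×3440 mm (x × y), no floor or roof. The front and back walls (−y and +y sides) run the full x-width; the side walls fit between their inner faces. A door opening 914 mm wide and 1984 mm tall is cut through the front wall from the floor up, its −x edge 425 mm from the wall's −x end.


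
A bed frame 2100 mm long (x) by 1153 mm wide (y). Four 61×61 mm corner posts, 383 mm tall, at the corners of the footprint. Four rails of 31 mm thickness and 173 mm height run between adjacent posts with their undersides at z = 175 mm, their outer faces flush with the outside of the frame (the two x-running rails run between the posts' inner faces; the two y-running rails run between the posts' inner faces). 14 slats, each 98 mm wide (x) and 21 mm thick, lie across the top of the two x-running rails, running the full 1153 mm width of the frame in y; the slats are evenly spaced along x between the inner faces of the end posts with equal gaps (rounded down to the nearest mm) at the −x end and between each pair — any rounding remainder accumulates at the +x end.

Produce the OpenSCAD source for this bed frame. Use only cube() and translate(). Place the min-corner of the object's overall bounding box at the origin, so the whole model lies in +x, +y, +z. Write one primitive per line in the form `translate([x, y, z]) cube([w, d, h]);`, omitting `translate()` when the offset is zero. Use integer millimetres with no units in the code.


// slat z = rail_z + rail_h = 175 + 173 = 348
// slat gap = ⌊(1978 − 14·98) / 15⌋ = 40
cube([61, 61, 383]);
translate([0, 1092, 0]) cube([61, 61, 383]);
translate([2039, 0, 0]) cube([61, 61, 383]);
translate([2039, 1092, 0]) cube([61, 61, 383]);
translate([61, 0, 175]) cube([1978, 31, 173]);
translate([61, 1122, 175]) cube([1978, 31, 173]);
translate([0, 61, 175]) cube([31, 1031, 173]);
translate([2069, 61, 175]) cube([31, 1031, 173]);
translate([101, 0, 348]) cube([98, 1153, 21]);
translate([239, 0, 348]) cube([98, 1153, 21]);
translate([377, 0, 348]) cube([98, 1153, 21]);
translate([515, 0, 348]) cube([98, 1153, 21]);
translate([653, 0, 348]) cube([98, 1153, 21]);
translate([791, 0, 348]) cube([98, 1153, 21]);
translate([929, 0, 348]) cube([98, 1153, 21]);
translate([1067, 0, 348]) cube([98, 1153, 21]);
translate([1205, 0, 348]) cube([98, 1153, 21]);
translate([1343, 0, 348]) cube([98, 1153, 21]);
translate([1481, 0, 348]) cube([98, 1153, 21]);
translate([1619, 0, 348]) cube([98, 1153, 21]);
translate([1757, 0, 348]) cube([98, 1153, 21]);
translate([1895, 0, 348]) cube([98, 1153, 21]);


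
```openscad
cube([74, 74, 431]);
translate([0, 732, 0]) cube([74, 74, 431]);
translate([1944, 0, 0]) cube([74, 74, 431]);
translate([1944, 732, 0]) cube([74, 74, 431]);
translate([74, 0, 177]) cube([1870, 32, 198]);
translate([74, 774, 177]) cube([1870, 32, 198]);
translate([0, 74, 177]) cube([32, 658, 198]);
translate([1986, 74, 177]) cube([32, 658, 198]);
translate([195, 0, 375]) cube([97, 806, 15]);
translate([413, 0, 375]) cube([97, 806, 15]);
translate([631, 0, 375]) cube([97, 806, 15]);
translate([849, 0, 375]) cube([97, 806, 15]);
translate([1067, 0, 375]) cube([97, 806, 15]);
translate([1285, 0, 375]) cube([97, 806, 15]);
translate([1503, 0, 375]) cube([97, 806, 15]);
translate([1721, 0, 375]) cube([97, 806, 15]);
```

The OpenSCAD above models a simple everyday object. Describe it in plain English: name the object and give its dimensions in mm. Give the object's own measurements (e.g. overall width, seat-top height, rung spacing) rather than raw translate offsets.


A bed frame 2018 mm long (x) by 806 mm wide (y). Four 74×74 mm corner posts, 431 mm tall, at the corners of the footprint. Four rails of 32 mm thickness and 198 mm height run between adjacent posts with their undersides at z = 177 mm, their outer faces flush with the outside of the frame (the two x-running rails run between the posts' inner faces; the two y-running rails run between the posts' inner faces). 8 slats, each 97 mm wide (x) and 15 mm thick, lie across the top of the two x-running rails, running the full 806 mm width of the frame in y; along x they sit between the end posts with a 121 mm gap after the −x posts and between neighbouring slats, leaving 126 mm before the +x posts.


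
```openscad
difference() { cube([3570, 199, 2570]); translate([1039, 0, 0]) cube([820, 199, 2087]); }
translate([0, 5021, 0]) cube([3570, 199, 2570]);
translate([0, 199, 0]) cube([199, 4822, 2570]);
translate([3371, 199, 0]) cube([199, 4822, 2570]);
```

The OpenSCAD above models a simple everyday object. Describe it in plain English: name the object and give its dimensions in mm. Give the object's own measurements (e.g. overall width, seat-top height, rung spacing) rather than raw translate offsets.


A single room: four walls, each 2570 mm tall and 199 mm thick, enclosing an outside footprint 3570×5220 mm (x × y), no floor or roof. The front and back walls (−y and +y sides) run the full x-width; the side walls fit between their inner faces. A door opening 820 mm wide and 2087 mm tall is cut through the front wall from the floor up, its −x edge 1039 mm from the wall's −x end.


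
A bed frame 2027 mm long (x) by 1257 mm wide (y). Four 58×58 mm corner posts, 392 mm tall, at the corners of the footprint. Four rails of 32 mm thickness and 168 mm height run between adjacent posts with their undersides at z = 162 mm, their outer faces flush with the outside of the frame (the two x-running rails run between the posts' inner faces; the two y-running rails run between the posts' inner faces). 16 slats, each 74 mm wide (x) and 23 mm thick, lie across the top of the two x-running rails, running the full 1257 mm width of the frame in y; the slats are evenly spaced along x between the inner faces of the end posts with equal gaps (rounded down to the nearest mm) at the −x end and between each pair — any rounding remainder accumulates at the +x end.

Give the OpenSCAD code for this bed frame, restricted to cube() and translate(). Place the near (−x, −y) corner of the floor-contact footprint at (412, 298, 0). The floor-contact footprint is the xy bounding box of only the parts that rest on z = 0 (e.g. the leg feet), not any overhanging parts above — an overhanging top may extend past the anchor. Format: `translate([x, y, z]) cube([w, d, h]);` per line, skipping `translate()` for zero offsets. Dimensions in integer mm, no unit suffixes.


translate([412, 298, 0]) cube([58, 58, 392]);
translate([412, 1497, 0]) cube([58, 58, 392]);
translate([2381, 298, 0]) cube([58, 58, 392]);
translate([2381, 1497, 0]) cube([58, 58, 392]);
translate([470, 298, 162]) cube([1911, 32, 168]);
translate([470, 1523, 162]) cube([1911, 32, 168]);
translate([412, 356, 162]) cube([32, 1141, 168]);
translate([2407, 356, 162]) cube([32, 1141, 168]);
translate([512, 298, 330]) cube([74, 1257, 23]);
translate([628, 298, 330]) cube([74, 1257, 23]);
translate([744, 298, 330]) cube([74, 1257, 23]);
translate([860, 298, 330]) cube([74, 1257, 23]);
translate([976, 298, 330]) cube([74, 1257, 23]);
translate([1092, 298, 330]) cube([74, 1257, 23]);
translate([1208, 298, 330]) cube([74, 1257, 23]);
translate([1324, 298, 330]) cube([74, 1257, 23]);
translate([1440, 298, 330]) cube([74, 1257, 23]);
translate([1556, 298, 330]) cube([74, 1257, 23]);
translate([1672, 298, 330]) cube([74, 1257, 23]);
translate([1788, 298, 330]) cube([74, 1257, 23]);
translate([1904, 298, 330]) cube([74, 1257, 23]);
translate([2020, 298, 330]) cube([74, 1257, 23]);
translate([2136, 298, 330]) cube([74, 1257, 23]);
translate([2252, 298, 330]) cube([74, 1257, 23]);


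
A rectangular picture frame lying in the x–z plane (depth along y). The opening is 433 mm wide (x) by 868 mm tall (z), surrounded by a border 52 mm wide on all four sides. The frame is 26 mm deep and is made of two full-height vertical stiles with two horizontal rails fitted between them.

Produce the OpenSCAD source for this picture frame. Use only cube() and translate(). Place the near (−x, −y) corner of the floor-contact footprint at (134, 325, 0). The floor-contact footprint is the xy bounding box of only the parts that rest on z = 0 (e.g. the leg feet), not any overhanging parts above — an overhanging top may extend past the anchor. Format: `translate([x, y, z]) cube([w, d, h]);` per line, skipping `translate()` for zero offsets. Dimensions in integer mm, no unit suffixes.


translate([134, 325, 0]) cube([52, 26, 972]);
translate([619, 325, 0]) cube([52, 26, 972]);
translate([186, 325, 0]) cube([433, 26, 52]);
translate([186, 325, 920]) cube([433, 26, 52]);


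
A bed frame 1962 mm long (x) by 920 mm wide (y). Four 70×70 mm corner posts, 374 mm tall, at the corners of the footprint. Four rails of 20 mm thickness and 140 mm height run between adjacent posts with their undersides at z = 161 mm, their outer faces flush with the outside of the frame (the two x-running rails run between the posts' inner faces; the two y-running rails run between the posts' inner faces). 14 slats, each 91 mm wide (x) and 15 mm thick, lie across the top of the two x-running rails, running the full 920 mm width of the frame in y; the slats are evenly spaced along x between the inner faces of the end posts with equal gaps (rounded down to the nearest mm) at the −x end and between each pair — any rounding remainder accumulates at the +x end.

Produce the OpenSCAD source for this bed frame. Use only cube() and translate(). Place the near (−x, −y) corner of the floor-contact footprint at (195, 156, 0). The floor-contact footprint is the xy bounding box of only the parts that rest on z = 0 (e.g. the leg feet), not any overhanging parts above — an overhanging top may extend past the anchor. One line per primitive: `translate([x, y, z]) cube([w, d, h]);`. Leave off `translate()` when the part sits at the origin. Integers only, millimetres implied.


// slat z = rail_z + rail_h = 161 + 140 = 301
// slat gap = ⌊(1822 − 14·91) / 15⌋ = 36
translate([195, 156, 0]) cube([70, 70, 374]);
translate([195, 1006, 0]) cube([70, 70, 374]);
translate([2087, 156, 0]) cube([70, 70, 374]);
translate([2087, 1006, 0]) cube([70, 70, 374]);
translate([265, 156, 161]) cube([1822, 20, 140]);
translate([265, 1056, 161]) cube([1822, 20, 140]);
translate([195, 226, 161]) cube([20, 780, 140]);
translate([2137, 226, 161]) cube([20, 780, 140]);
translate([301, 156, 301]) cube([91, 920, 15]);
translate([428, 156, 301]) cube([91, 920, 15]);
translate([555, 156, 301]) cube([91, 920, 15]);
translate([682, 156, 301]) cube([91, 920, 15]);
translate([809, 156, 301]) cube([91, 920, 15]);
translate([936, 156, 301]) cube([91, 920, 15]);
translate([1063, 156, 301]) cube([91, 920, 15]);
translate([1190, 156, 301]) cube([91, 920, 15]);
translate([1317, 156, 301]) cube([91, 920, 15]);
translate([1444, 156, 301]) cube([91, 920, 15]);
translate([1571, 156, 301]) cube([91, 920, 15]);
translate([1698, 156, 301]) cube([91, 920, 15]);
translate([1825, 156, 301]) cube([91, 920, 15]);
translate([1952, 156, 301]) cube([91, 920, 15]);


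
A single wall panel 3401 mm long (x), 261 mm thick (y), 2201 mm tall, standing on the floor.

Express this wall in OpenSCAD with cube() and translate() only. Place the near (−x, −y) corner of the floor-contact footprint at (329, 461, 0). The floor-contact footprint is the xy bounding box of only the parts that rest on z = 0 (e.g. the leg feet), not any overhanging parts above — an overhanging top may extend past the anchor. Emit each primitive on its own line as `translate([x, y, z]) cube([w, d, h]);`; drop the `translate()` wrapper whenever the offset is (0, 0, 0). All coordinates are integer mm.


translate([329, 461, 0]) cube([3401, 261, 2201]);


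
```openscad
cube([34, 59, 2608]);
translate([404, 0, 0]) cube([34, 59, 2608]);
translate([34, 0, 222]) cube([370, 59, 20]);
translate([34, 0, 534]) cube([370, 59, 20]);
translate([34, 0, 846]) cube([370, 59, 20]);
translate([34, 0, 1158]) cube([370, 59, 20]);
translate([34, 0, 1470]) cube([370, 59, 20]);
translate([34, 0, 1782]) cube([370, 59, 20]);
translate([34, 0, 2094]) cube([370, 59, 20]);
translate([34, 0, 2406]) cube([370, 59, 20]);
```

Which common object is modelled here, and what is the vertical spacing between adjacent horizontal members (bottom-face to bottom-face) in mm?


A ladder. The rung spacing is 312 mm.

Two tall 34×59 posts with 8 short bars between them — a ladder. Adjacent rungs sit at z = 222 and z = 534, so the spacing is 534 − 222 = 312 mm.


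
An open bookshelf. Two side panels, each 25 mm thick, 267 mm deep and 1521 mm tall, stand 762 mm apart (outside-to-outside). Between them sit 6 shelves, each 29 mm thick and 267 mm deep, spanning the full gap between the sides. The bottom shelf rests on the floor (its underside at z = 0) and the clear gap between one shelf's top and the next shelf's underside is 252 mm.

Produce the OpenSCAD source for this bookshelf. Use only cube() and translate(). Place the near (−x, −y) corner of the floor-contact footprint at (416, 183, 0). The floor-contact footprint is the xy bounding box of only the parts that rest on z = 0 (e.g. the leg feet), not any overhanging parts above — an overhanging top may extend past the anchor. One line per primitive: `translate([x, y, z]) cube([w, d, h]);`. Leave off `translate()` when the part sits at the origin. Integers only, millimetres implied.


translate([416, 183, 0]) cube([25, 267, 1521]);
translate([1153, 183, 0]) cube([25, 267, 1521]);
translate([441, 183, 0]) cube([712, 267, 29]);
translate([441, 183, 281]) cube([712, 267, 29]);
translate([441, 183, 562]) cube([712, 267, 29]);
translate([441, 183, 843]) cube([712, 267, 29]);
translate([441, 183, 1124]) cube([712, 267, 29]);
translate([441, 183, 1405]) cube([712, 267, 29]);


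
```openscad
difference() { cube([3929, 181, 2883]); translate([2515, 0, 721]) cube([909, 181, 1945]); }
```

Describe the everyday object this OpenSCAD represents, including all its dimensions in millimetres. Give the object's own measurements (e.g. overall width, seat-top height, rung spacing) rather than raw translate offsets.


A wall 3929 mm long (x), 181 mm thick (y), 2883 mm tall, with a rectangular window opening cut through it. The opening is 909 mm wide and 1945 mm tall; its sill is at z = 721 mm and its near (−x) edge is 2515 mm from the wall's −x end. The opening passes through the full wall thickness.


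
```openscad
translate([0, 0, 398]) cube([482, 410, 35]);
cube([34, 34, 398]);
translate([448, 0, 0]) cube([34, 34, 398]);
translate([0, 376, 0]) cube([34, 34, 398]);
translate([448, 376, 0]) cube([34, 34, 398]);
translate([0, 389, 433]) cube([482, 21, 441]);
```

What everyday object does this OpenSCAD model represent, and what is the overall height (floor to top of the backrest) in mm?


A chair. The overall height is 874 mm.

A slab on four corner posts with a tall panel at the back — a chair. The seat slab sits at z = 398 with thickness 35, and the 441 mm backrest starts at the seat top, so the overall height is 398 + 35 + 441 = 874 mm.


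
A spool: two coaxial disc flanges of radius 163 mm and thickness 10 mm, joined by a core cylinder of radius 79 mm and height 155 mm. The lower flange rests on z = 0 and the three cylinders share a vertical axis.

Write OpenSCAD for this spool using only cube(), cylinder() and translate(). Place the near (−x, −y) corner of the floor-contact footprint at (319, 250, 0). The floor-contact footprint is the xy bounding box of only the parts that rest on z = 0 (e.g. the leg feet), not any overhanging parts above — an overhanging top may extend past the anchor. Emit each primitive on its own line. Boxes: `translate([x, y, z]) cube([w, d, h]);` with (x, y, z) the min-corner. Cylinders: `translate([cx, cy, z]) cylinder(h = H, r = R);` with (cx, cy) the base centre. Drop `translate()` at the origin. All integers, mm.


translate([482, 413, 0]) cylinder(h = 10, r = 163);
translate([482, 413, 10]) cylinder(h = 155, r = 79);
translate([482, 413, 165]) cylinder(h = 10, r = 163);


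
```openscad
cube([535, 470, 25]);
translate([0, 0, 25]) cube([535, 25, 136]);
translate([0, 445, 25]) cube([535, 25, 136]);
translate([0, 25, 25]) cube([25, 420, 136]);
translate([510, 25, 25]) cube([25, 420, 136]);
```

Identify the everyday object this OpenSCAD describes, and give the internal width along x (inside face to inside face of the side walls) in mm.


An open box. The internal width is 485 mm.

A 535×470 base slab with four walls standing on it — an open box. The base is 535 mm wide and the walls are 25 mm thick, so the internal width is 535 − 2 × 25 = 485 mm.


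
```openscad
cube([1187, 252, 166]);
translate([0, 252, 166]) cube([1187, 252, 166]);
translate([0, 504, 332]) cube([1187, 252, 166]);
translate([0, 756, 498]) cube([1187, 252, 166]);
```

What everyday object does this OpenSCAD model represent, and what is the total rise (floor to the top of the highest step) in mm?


A staircase. The total rise is 664 mm.

4 identical blocks, each offset up and back from the previous — a staircase. Each step is 166 mm tall and there are 4 of them, so the total rise is 4 × 166 = 664 mm.


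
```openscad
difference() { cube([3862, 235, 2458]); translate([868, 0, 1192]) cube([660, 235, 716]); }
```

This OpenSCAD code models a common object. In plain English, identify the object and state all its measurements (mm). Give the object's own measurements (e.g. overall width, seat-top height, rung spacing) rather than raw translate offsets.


A wall 3862 mm long (x), 235 mm thick (y), 2458 mm tall, with a rectangular window opening cut through it. The opening is 660 mm wide and 716 mm tall; its sill is at z = 1192 mm and its near (−x) edge is 868 mm from the wall's −x end. The opening passes through the full wall thickness.
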